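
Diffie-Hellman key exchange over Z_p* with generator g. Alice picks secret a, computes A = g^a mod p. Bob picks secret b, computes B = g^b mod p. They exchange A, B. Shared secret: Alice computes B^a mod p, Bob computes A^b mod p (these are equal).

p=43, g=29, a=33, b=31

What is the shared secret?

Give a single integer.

A = 29^33 mod 43  (bits of 33 = 100001)
  bit 0 = 1: r = r^2 * 29 mod 43 = 1^2 * 29 = 1*29 = 29
  bit 1 = 0: r = r^2 mod 43 = 29^2 = 24
  bit 2 = 0: r = r^2 mod 43 = 24^2 = 17
  bit 3 = 0: r = r^2 mod 43 = 17^2 = 31
  bit 4 = 0: r = r^2 mod 43 = 31^2 = 15
  bit 5 = 1: r = r^2 * 29 mod 43 = 15^2 * 29 = 10*29 = 32
  -> A = 32
B = 29^31 mod 43  (bits of 31 = 11111)
  bit 0 = 1: r = r^2 * 29 mod 43 = 1^2 * 29 = 1*29 = 29
  bit 1 = 1: r = r^2 * 29 mod 43 = 29^2 * 29 = 24*29 = 8
  bit 2 = 1: r = r^2 * 29 mod 43 = 8^2 * 29 = 21*29 = 7
  bit 3 = 1: r = r^2 * 29 mod 43 = 7^2 * 29 = 6*29 = 2
  bit 4 = 1: r = r^2 * 29 mod 43 = 2^2 * 29 = 4*29 = 30
  -> B = 30
s = B^a = 30^33 mod 43  (bits of 33 = 100001)
  bit 0 = 1: r = r^2 * 30 mod 43 = 1^2 * 30 = 1*30 = 30
  bit 1 = 0: r = r^2 mod 43 = 30^2 = 40
  bit 2 = 0: r = r^2 mod 43 = 40^2 = 9
  bit 3 = 0: r = r^2 mod 43 = 9^2 = 38
  bit 4 = 0: r = r^2 mod 43 = 38^2 = 25
  bit 5 = 1: r = r^2 * 30 mod 43 = 25^2 * 30 = 23*30 = 2
  -> s = B^a = 2

Answer: 2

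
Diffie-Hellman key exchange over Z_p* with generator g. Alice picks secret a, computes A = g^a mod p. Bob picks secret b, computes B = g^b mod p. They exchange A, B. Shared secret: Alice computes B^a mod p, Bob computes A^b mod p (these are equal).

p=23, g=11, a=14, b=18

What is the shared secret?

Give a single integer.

A = 11^14 mod 23  (bits of 14 = 1110)
  bit 0 = 1: r = r^2 * 11 mod 23 = 1^2 * 11 = 1*11 = 11
  bit 1 = 1: r = r^2 * 11 mod 23 = 11^2 * 11 = 6*11 = 20
  bit 2 = 1: r = r^2 * 11 mod 23 = 20^2 * 11 = 9*11 = 7
  bit 3 = 0: r = r^2 mod 23 = 7^2 = 3
  -> A = 3
B = 11^18 mod 23  (bits of 18 = 10010)
  bit 0 = 1: r = r^2 * 11 mod 23 = 1^2 * 11 = 1*11 = 11
  bit 1 = 0: r = r^2 mod 23 = 11^2 = 6
  bit 2 = 0: r = r^2 mod 23 = 6^2 = 13
  bit 3 = 1: r = r^2 * 11 mod 23 = 13^2 * 11 = 8*11 = 19
  bit 4 = 0: r = r^2 mod 23 = 19^2 = 16
  -> B = 16
s = B^a = 16^14 mod 23  (bits of 14 = 1110)
  bit 0 = 1: r = r^2 * 16 mod 23 = 1^2 * 16 = 1*16 = 16
  bit 1 = 1: r = r^2 * 16 mod 23 = 16^2 * 16 = 3*16 = 2
  bit 2 = 1: r = r^2 * 16 mod 23 = 2^2 * 16 = 4*16 = 18
  bit 3 = 0: r = r^2 mod 23 = 18^2 = 2
  -> s = B^a = 2

Answer: 2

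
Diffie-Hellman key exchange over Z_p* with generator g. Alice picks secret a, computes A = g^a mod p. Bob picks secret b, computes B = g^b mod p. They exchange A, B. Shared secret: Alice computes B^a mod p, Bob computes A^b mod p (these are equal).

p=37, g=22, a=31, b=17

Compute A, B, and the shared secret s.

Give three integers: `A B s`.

A = 22^31 mod 37  (bits of 31 = 11111)
  bit 0 = 1: r = r^2 * 22 mod 37 = 1^2 * 22 = 1*22 = 22
  bit 1 = 1: r = r^2 * 22 mod 37 = 22^2 * 22 = 3*22 = 29
  bit 2 = 1: r = r^2 * 22 mod 37 = 29^2 * 22 = 27*22 = 2
  bit 3 = 1: r = r^2 * 22 mod 37 = 2^2 * 22 = 4*22 = 14
  bit 4 = 1: r = r^2 * 22 mod 37 = 14^2 * 22 = 11*22 = 20
  -> A = 20
B = 22^17 mod 37  (bits of 17 = 10001)
  bit 0 = 1: r = r^2 * 22 mod 37 = 1^2 * 22 = 1*22 = 22
  bit 1 = 0: r = r^2 mod 37 = 22^2 = 3
  bit 2 = 0: r = r^2 mod 37 = 3^2 = 9
  bit 3 = 0: r = r^2 mod 37 = 9^2 = 7
  bit 4 = 1: r = r^2 * 22 mod 37 = 7^2 * 22 = 12*22 = 5
  -> B = 5
s = B^a = 5^31 mod 37  (bits of 31 = 11111)
  bit 0 = 1: r = r^2 * 5 mod 37 = 1^2 * 5 = 1*5 = 5
  bit 1 = 1: r = r^2 * 5 mod 37 = 5^2 * 5 = 25*5 = 14
  bit 2 = 1: r = r^2 * 5 mod 37 = 14^2 * 5 = 11*5 = 18
  bit 3 = 1: r = r^2 * 5 mod 37 = 18^2 * 5 = 28*5 = 29
  bit 4 = 1: r = r^2 * 5 mod 37 = 29^2 * 5 = 27*5 = 24
  -> s = B^a = 24

Answer: 20 5 24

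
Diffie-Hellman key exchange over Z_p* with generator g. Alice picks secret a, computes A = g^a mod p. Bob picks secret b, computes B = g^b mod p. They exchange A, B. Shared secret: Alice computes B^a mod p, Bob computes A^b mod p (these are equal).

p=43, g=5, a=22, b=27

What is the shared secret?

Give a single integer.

A = 5^22 mod 43  (bits of 22 = 10110)
  bit 0 = 1: r = r^2 * 5 mod 43 = 1^2 * 5 = 1*5 = 5
  bit 1 = 0: r = r^2 mod 43 = 5^2 = 25
  bit 2 = 1: r = r^2 * 5 mod 43 = 25^2 * 5 = 23*5 = 29
  bit 3 = 1: r = r^2 * 5 mod 43 = 29^2 * 5 = 24*5 = 34
  bit 4 = 0: r = r^2 mod 43 = 34^2 = 38
  -> A = 38
B = 5^27 mod 43  (bits of 27 = 11011)
  bit 0 = 1: r = r^2 * 5 mod 43 = 1^2 * 5 = 1*5 = 5
  bit 1 = 1: r = r^2 * 5 mod 43 = 5^2 * 5 = 25*5 = 39
  bit 2 = 0: r = r^2 mod 43 = 39^2 = 16
  bit 3 = 1: r = r^2 * 5 mod 43 = 16^2 * 5 = 41*5 = 33
  bit 4 = 1: r = r^2 * 5 mod 43 = 33^2 * 5 = 14*5 = 27
  -> B = 27
s = B^a = 27^22 mod 43  (bits of 22 = 10110)
  bit 0 = 1: r = r^2 * 27 mod 43 = 1^2 * 27 = 1*27 = 27
  bit 1 = 0: r = r^2 mod 43 = 27^2 = 41
  bit 2 = 1: r = r^2 * 27 mod 43 = 41^2 * 27 = 4*27 = 22
  bit 3 = 1: r = r^2 * 27 mod 43 = 22^2 * 27 = 11*27 = 39
  bit 4 = 0: r = r^2 mod 43 = 39^2 = 16
  -> s = B^a = 16

Answer: 16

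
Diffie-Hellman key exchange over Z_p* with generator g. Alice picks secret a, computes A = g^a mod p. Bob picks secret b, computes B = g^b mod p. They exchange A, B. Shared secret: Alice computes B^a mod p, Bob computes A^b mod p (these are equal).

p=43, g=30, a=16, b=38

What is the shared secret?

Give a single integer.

Answer: 10

Derivation:
A = 30^16 mod 43  (bits of 16 = 10000)
  bit 0 = 1: r = r^2 * 30 mod 43 = 1^2 * 30 = 1*30 = 30
  bit 1 = 0: r = r^2 mod 43 = 30^2 = 40
  bit 2 = 0: r = r^2 mod 43 = 40^2 = 9
  bit 3 = 0: r = r^2 mod 43 = 9^2 = 38
  bit 4 = 0: r = r^2 mod 43 = 38^2 = 25
  -> A = 25
B = 30^38 mod 43  (bits of 38 = 100110)
  bit 0 = 1: r = r^2 * 30 mod 43 = 1^2 * 30 = 1*30 = 30
  bit 1 = 0: r = r^2 mod 43 = 30^2 = 40
  bit 2 = 0: r = r^2 mod 43 = 40^2 = 9
  bit 3 = 1: r = r^2 * 30 mod 43 = 9^2 * 30 = 38*30 = 22
  bit 4 = 1: r = r^2 * 30 mod 43 = 22^2 * 30 = 11*30 = 29
  bit 5 = 0: r = r^2 mod 43 = 29^2 = 24
  -> B = 24
s = B^a = 24^16 mod 43  (bits of 16 = 10000)
  bit 0 = 1: r = r^2 * 24 mod 43 = 1^2 * 24 = 1*24 = 24
  bit 1 = 0: r = r^2 mod 43 = 24^2 = 17
  bit 2 = 0: r = r^2 mod 43 = 17^2 = 31
  bit 3 = 0: r = r^2 mod 43 = 31^2 = 15
  bit 4 = 0: r = r^2 mod 43 = 15^2 = 10
  -> s = B^a = 10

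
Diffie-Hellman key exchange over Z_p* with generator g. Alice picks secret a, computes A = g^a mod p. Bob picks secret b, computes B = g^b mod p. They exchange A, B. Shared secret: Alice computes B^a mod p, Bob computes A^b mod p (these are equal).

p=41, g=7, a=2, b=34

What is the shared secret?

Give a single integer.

A = 7^2 mod 41  (bits of 2 = 10)
  bit 0 = 1: r = r^2 * 7 mod 41 = 1^2 * 7 = 1*7 = 7
  bit 1 = 0: r = r^2 mod 41 = 7^2 = 8
  -> A = 8
B = 7^34 mod 41  (bits of 34 = 100010)
  bit 0 = 1: r = r^2 * 7 mod 41 = 1^2 * 7 = 1*7 = 7
  bit 1 = 0: r = r^2 mod 41 = 7^2 = 8
  bit 2 = 0: r = r^2 mod 41 = 8^2 = 23
  bit 3 = 0: r = r^2 mod 41 = 23^2 = 37
  bit 4 = 1: r = r^2 * 7 mod 41 = 37^2 * 7 = 16*7 = 30
  bit 5 = 0: r = r^2 mod 41 = 30^2 = 39
  -> B = 39
s = B^a = 39^2 mod 41  (bits of 2 = 10)
  bit 0 = 1: r = r^2 * 39 mod 41 = 1^2 * 39 = 1*39 = 39
  bit 1 = 0: r = r^2 mod 41 = 39^2 = 4
  -> s = B^a = 4

Answer: 4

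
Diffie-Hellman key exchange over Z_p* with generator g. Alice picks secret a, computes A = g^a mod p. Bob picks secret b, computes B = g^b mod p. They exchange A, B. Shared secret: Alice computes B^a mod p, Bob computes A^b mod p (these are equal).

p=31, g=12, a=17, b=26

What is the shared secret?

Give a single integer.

A = 12^17 mod 31  (bits of 17 = 10001)
  bit 0 = 1: r = r^2 * 12 mod 31 = 1^2 * 12 = 1*12 = 12
  bit 1 = 0: r = r^2 mod 31 = 12^2 = 20
  bit 2 = 0: r = r^2 mod 31 = 20^2 = 28
  bit 3 = 0: r = r^2 mod 31 = 28^2 = 9
  bit 4 = 1: r = r^2 * 12 mod 31 = 9^2 * 12 = 19*12 = 11
  -> A = 11
B = 12^26 mod 31  (bits of 26 = 11010)
  bit 0 = 1: r = r^2 * 12 mod 31 = 1^2 * 12 = 1*12 = 12
  bit 1 = 1: r = r^2 * 12 mod 31 = 12^2 * 12 = 20*12 = 23
  bit 2 = 0: r = r^2 mod 31 = 23^2 = 2
  bit 3 = 1: r = r^2 * 12 mod 31 = 2^2 * 12 = 4*12 = 17
  bit 4 = 0: r = r^2 mod 31 = 17^2 = 10
  -> B = 10
s = B^a = 10^17 mod 31  (bits of 17 = 10001)
  bit 0 = 1: r = r^2 * 10 mod 31 = 1^2 * 10 = 1*10 = 10
  bit 1 = 0: r = r^2 mod 31 = 10^2 = 7
  bit 2 = 0: r = r^2 mod 31 = 7^2 = 18
  bit 3 = 0: r = r^2 mod 31 = 18^2 = 14
  bit 4 = 1: r = r^2 * 10 mod 31 = 14^2 * 10 = 10*10 = 7
  -> s = B^a = 7

Answer: 7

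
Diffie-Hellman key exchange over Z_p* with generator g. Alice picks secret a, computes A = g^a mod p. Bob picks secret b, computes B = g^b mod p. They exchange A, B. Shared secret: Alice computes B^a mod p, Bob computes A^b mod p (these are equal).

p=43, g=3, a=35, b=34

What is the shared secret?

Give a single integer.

Answer: 36

Derivation:
A = 3^35 mod 43  (bits of 35 = 100011)
  bit 0 = 1: r = r^2 * 3 mod 43 = 1^2 * 3 = 1*3 = 3
  bit 1 = 0: r = r^2 mod 43 = 3^2 = 9
  bit 2 = 0: r = r^2 mod 43 = 9^2 = 38
  bit 3 = 0: r = r^2 mod 43 = 38^2 = 25
  bit 4 = 1: r = r^2 * 3 mod 43 = 25^2 * 3 = 23*3 = 26
  bit 5 = 1: r = r^2 * 3 mod 43 = 26^2 * 3 = 31*3 = 7
  -> A = 7
B = 3^34 mod 43  (bits of 34 = 100010)
  bit 0 = 1: r = r^2 * 3 mod 43 = 1^2 * 3 = 1*3 = 3
  bit 1 = 0: r = r^2 mod 43 = 3^2 = 9
  bit 2 = 0: r = r^2 mod 43 = 9^2 = 38
  bit 3 = 0: r = r^2 mod 43 = 38^2 = 25
  bit 4 = 1: r = r^2 * 3 mod 43 = 25^2 * 3 = 23*3 = 26
  bit 5 = 0: r = r^2 mod 43 = 26^2 = 31
  -> B = 31
s = B^a = 31^35 mod 43  (bits of 35 = 100011)
  bit 0 = 1: r = r^2 * 31 mod 43 = 1^2 * 31 = 1*31 = 31
  bit 1 = 0: r = r^2 mod 43 = 31^2 = 15
  bit 2 = 0: r = r^2 mod 43 = 15^2 = 10
  bit 3 = 0: r = r^2 mod 43 = 10^2 = 14
  bit 4 = 1: r = r^2 * 31 mod 43 = 14^2 * 31 = 24*31 = 13
  bit 5 = 1: r = r^2 * 31 mod 43 = 13^2 * 31 = 40*31 = 36
  -> s = B^a = 36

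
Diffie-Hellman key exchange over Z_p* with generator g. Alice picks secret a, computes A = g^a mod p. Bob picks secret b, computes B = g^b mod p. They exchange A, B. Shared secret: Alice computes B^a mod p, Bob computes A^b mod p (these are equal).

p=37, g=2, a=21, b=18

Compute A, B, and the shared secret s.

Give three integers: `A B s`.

Answer: 29 36 36

Derivation:
A = 2^21 mod 37  (bits of 21 = 10101)
  bit 0 = 1: r = r^2 * 2 mod 37 = 1^2 * 2 = 1*2 = 2
  bit 1 = 0: r = r^2 mod 37 = 2^2 = 4
  bit 2 = 1: r = r^2 * 2 mod 37 = 4^2 * 2 = 16*2 = 32
  bit 3 = 0: r = r^2 mod 37 = 32^2 = 25
  bit 4 = 1: r = r^2 * 2 mod 37 = 25^2 * 2 = 33*2 = 29
  -> A = 29
B = 2^18 mod 37  (bits of 18 = 10010)
  bit 0 = 1: r = r^2 * 2 mod 37 = 1^2 * 2 = 1*2 = 2
  bit 1 = 0: r = r^2 mod 37 = 2^2 = 4
  bit 2 = 0: r = r^2 mod 37 = 4^2 = 16
  bit 3 = 1: r = r^2 * 2 mod 37 = 16^2 * 2 = 34*2 = 31
  bit 4 = 0: r = r^2 mod 37 = 31^2 = 36
  -> B = 36
s = B^a = 36^21 mod 37  (bits of 21 = 10101)
  bit 0 = 1: r = r^2 * 36 mod 37 = 1^2 * 36 = 1*36 = 36
  bit 1 = 0: r = r^2 mod 37 = 36^2 = 1
  bit 2 = 1: r = r^2 * 36 mod 37 = 1^2 * 36 = 1*36 = 36
  bit 3 = 0: r = r^2 mod 37 = 36^2 = 1
  bit 4 = 1: r = r^2 * 36 mod 37 = 1^2 * 36 = 1*36 = 36
  -> s = B^a = 36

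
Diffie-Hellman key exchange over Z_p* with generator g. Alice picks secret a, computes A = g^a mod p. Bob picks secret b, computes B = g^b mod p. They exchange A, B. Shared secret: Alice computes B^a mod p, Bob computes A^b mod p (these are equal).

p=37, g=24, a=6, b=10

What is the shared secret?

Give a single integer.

Answer: 26

Derivation:
A = 24^6 mod 37  (bits of 6 = 110)
  bit 0 = 1: r = r^2 * 24 mod 37 = 1^2 * 24 = 1*24 = 24
  bit 1 = 1: r = r^2 * 24 mod 37 = 24^2 * 24 = 21*24 = 23
  bit 2 = 0: r = r^2 mod 37 = 23^2 = 11
  -> A = 11
B = 24^10 mod 37  (bits of 10 = 1010)
  bit 0 = 1: r = r^2 * 24 mod 37 = 1^2 * 24 = 1*24 = 24
  bit 1 = 0: r = r^2 mod 37 = 24^2 = 21
  bit 2 = 1: r = r^2 * 24 mod 37 = 21^2 * 24 = 34*24 = 2
  bit 3 = 0: r = r^2 mod 37 = 2^2 = 4
  -> B = 4
s = B^a = 4^6 mod 37  (bits of 6 = 110)
  bit 0 = 1: r = r^2 * 4 mod 37 = 1^2 * 4 = 1*4 = 4
  bit 1 = 1: r = r^2 * 4 mod 37 = 4^2 * 4 = 16*4 = 27
  bit 2 = 0: r = r^2 mod 37 = 27^2 = 26
  -> s = B^a = 26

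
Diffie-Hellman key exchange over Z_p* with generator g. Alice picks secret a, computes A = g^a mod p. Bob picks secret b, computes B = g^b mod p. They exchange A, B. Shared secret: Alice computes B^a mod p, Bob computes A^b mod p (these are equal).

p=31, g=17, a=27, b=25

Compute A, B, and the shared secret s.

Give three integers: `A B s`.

A = 17^27 mod 31  (bits of 27 = 11011)
  bit 0 = 1: r = r^2 * 17 mod 31 = 1^2 * 17 = 1*17 = 17
  bit 1 = 1: r = r^2 * 17 mod 31 = 17^2 * 17 = 10*17 = 15
  bit 2 = 0: r = r^2 mod 31 = 15^2 = 8
  bit 3 = 1: r = r^2 * 17 mod 31 = 8^2 * 17 = 2*17 = 3
  bit 4 = 1: r = r^2 * 17 mod 31 = 3^2 * 17 = 9*17 = 29
  -> A = 29
B = 17^25 mod 31  (bits of 25 = 11001)
  bit 0 = 1: r = r^2 * 17 mod 31 = 1^2 * 17 = 1*17 = 17
  bit 1 = 1: r = r^2 * 17 mod 31 = 17^2 * 17 = 10*17 = 15
  bit 2 = 0: r = r^2 mod 31 = 15^2 = 8
  bit 3 = 0: r = r^2 mod 31 = 8^2 = 2
  bit 4 = 1: r = r^2 * 17 mod 31 = 2^2 * 17 = 4*17 = 6
  -> B = 6
s = B^a = 6^27 mod 31  (bits of 27 = 11011)
  bit 0 = 1: r = r^2 * 6 mod 31 = 1^2 * 6 = 1*6 = 6
  bit 1 = 1: r = r^2 * 6 mod 31 = 6^2 * 6 = 5*6 = 30
  bit 2 = 0: r = r^2 mod 31 = 30^2 = 1
  bit 3 = 1: r = r^2 * 6 mod 31 = 1^2 * 6 = 1*6 = 6
  bit 4 = 1: r = r^2 * 6 mod 31 = 6^2 * 6 = 5*6 = 30
  -> s = B^a = 30

Answer: 29 6 30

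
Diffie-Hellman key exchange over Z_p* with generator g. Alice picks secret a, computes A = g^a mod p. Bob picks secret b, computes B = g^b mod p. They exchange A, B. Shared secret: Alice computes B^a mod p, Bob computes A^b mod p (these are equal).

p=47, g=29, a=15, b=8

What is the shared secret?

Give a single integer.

A = 29^15 mod 47  (bits of 15 = 1111)
  bit 0 = 1: r = r^2 * 29 mod 47 = 1^2 * 29 = 1*29 = 29
  bit 1 = 1: r = r^2 * 29 mod 47 = 29^2 * 29 = 42*29 = 43
  bit 2 = 1: r = r^2 * 29 mod 47 = 43^2 * 29 = 16*29 = 41
  bit 3 = 1: r = r^2 * 29 mod 47 = 41^2 * 29 = 36*29 = 10
  -> A = 10
B = 29^8 mod 47  (bits of 8 = 1000)
  bit 0 = 1: r = r^2 * 29 mod 47 = 1^2 * 29 = 1*29 = 29
  bit 1 = 0: r = r^2 mod 47 = 29^2 = 42
  bit 2 = 0: r = r^2 mod 47 = 42^2 = 25
  bit 3 = 0: r = r^2 mod 47 = 25^2 = 14
  -> B = 14
s = B^a = 14^15 mod 47  (bits of 15 = 1111)
  bit 0 = 1: r = r^2 * 14 mod 47 = 1^2 * 14 = 1*14 = 14
  bit 1 = 1: r = r^2 * 14 mod 47 = 14^2 * 14 = 8*14 = 18
  bit 2 = 1: r = r^2 * 14 mod 47 = 18^2 * 14 = 42*14 = 24
  bit 3 = 1: r = r^2 * 14 mod 47 = 24^2 * 14 = 12*14 = 27
  -> s = B^a = 27

Answer: 27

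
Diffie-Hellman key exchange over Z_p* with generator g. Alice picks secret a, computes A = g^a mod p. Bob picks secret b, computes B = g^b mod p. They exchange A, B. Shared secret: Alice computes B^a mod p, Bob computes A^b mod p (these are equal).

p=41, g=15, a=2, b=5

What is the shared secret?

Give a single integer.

Answer: 32

Derivation:
A = 15^2 mod 41  (bits of 2 = 10)
  bit 0 = 1: r = r^2 * 15 mod 41 = 1^2 * 15 = 1*15 = 15
  bit 1 = 0: r = r^2 mod 41 = 15^2 = 20
  -> A = 20
B = 15^5 mod 41  (bits of 5 = 101)
  bit 0 = 1: r = r^2 * 15 mod 41 = 1^2 * 15 = 1*15 = 15
  bit 1 = 0: r = r^2 mod 41 = 15^2 = 20
  bit 2 = 1: r = r^2 * 15 mod 41 = 20^2 * 15 = 31*15 = 14
  -> B = 14
s = B^a = 14^2 mod 41  (bits of 2 = 10)
  bit 0 = 1: r = r^2 * 14 mod 41 = 1^2 * 14 = 1*14 = 14
  bit 1 = 0: r = r^2 mod 41 = 14^2 = 32
  -> s = B^a = 32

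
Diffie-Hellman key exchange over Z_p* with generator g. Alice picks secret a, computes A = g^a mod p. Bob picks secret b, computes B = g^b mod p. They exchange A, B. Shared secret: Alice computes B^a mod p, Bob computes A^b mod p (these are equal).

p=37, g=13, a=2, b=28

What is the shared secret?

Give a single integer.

Answer: 16

Derivation:
A = 13^2 mod 37  (bits of 2 = 10)
  bit 0 = 1: r = r^2 * 13 mod 37 = 1^2 * 13 = 1*13 = 13
  bit 1 = 0: r = r^2 mod 37 = 13^2 = 21
  -> A = 21
B = 13^28 mod 37  (bits of 28 = 11100)
  bit 0 = 1: r = r^2 * 13 mod 37 = 1^2 * 13 = 1*13 = 13
  bit 1 = 1: r = r^2 * 13 mod 37 = 13^2 * 13 = 21*13 = 14
  bit 2 = 1: r = r^2 * 13 mod 37 = 14^2 * 13 = 11*13 = 32
  bit 3 = 0: r = r^2 mod 37 = 32^2 = 25
  bit 4 = 0: r = r^2 mod 37 = 25^2 = 33
  -> B = 33
s = B^a = 33^2 mod 37  (bits of 2 = 10)
  bit 0 = 1: r = r^2 * 33 mod 37 = 1^2 * 33 = 1*33 = 33
  bit 1 = 0: r = r^2 mod 37 = 33^2 = 16
  -> s = B^a = 16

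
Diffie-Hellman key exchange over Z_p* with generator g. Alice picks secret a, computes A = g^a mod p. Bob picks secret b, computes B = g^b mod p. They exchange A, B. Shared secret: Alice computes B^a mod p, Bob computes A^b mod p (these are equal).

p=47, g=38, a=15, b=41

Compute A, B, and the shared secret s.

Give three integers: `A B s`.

Answer: 22 11 43

Derivation:
A = 38^15 mod 47  (bits of 15 = 1111)
  bit 0 = 1: r = r^2 * 38 mod 47 = 1^2 * 38 = 1*38 = 38
  bit 1 = 1: r = r^2 * 38 mod 47 = 38^2 * 38 = 34*38 = 23
  bit 2 = 1: r = r^2 * 38 mod 47 = 23^2 * 38 = 12*38 = 33
  bit 3 = 1: r = r^2 * 38 mod 47 = 33^2 * 38 = 8*38 = 22
  -> A = 22
B = 38^41 mod 47  (bits of 41 = 101001)
  bit 0 = 1: r = r^2 * 38 mod 47 = 1^2 * 38 = 1*38 = 38
  bit 1 = 0: r = r^2 mod 47 = 38^2 = 34
  bit 2 = 1: r = r^2 * 38 mod 47 = 34^2 * 38 = 28*38 = 30
  bit 3 = 0: r = r^2 mod 47 = 30^2 = 7
  bit 4 = 0: r = r^2 mod 47 = 7^2 = 2
  bit 5 = 1: r = r^2 * 38 mod 47 = 2^2 * 38 = 4*38 = 11
  -> B = 11
s = B^a = 11^15 mod 47  (bits of 15 = 1111)
  bit 0 = 1: r = r^2 * 11 mod 47 = 1^2 * 11 = 1*11 = 11
  bit 1 = 1: r = r^2 * 11 mod 47 = 11^2 * 11 = 27*11 = 15
  bit 2 = 1: r = r^2 * 11 mod 47 = 15^2 * 11 = 37*11 = 31
  bit 3 = 1: r = r^2 * 11 mod 47 = 31^2 * 11 = 21*11 = 43
  -> s = B^a = 43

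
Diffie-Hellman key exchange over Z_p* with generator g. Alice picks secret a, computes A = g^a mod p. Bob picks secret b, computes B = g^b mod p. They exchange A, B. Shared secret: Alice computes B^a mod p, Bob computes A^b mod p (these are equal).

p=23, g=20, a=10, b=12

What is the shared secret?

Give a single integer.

Answer: 8

Derivation:
A = 20^10 mod 23  (bits of 10 = 1010)
  bit 0 = 1: r = r^2 * 20 mod 23 = 1^2 * 20 = 1*20 = 20
  bit 1 = 0: r = r^2 mod 23 = 20^2 = 9
  bit 2 = 1: r = r^2 * 20 mod 23 = 9^2 * 20 = 12*20 = 10
  bit 3 = 0: r = r^2 mod 23 = 10^2 = 8
  -> A = 8
B = 20^12 mod 23  (bits of 12 = 1100)
  bit 0 = 1: r = r^2 * 20 mod 23 = 1^2 * 20 = 1*20 = 20
  bit 1 = 1: r = r^2 * 20 mod 23 = 20^2 * 20 = 9*20 = 19
  bit 2 = 0: r = r^2 mod 23 = 19^2 = 16
  bit 3 = 0: r = r^2 mod 23 = 16^2 = 3
  -> B = 3
s = B^a = 3^10 mod 23  (bits of 10 = 1010)
  bit 0 = 1: r = r^2 * 3 mod 23 = 1^2 * 3 = 1*3 = 3
  bit 1 = 0: r = r^2 mod 23 = 3^2 = 9
  bit 2 = 1: r = r^2 * 3 mod 23 = 9^2 * 3 = 12*3 = 13
  bit 3 = 0: r = r^2 mod 23 = 13^2 = 8
  -> s = B^a = 8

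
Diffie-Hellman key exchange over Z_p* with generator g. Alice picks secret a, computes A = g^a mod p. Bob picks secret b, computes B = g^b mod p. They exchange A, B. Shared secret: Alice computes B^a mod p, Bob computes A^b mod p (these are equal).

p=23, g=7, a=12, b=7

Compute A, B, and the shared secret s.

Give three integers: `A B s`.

A = 7^12 mod 23  (bits of 12 = 1100)
  bit 0 = 1: r = r^2 * 7 mod 23 = 1^2 * 7 = 1*7 = 7
  bit 1 = 1: r = r^2 * 7 mod 23 = 7^2 * 7 = 3*7 = 21
  bit 2 = 0: r = r^2 mod 23 = 21^2 = 4
  bit 3 = 0: r = r^2 mod 23 = 4^2 = 16
  -> A = 16
B = 7^7 mod 23  (bits of 7 = 111)
  bit 0 = 1: r = r^2 * 7 mod 23 = 1^2 * 7 = 1*7 = 7
  bit 1 = 1: r = r^2 * 7 mod 23 = 7^2 * 7 = 3*7 = 21
  bit 2 = 1: r = r^2 * 7 mod 23 = 21^2 * 7 = 4*7 = 5
  -> B = 5
s = B^a = 5^12 mod 23  (bits of 12 = 1100)
  bit 0 = 1: r = r^2 * 5 mod 23 = 1^2 * 5 = 1*5 = 5
  bit 1 = 1: r = r^2 * 5 mod 23 = 5^2 * 5 = 2*5 = 10
  bit 2 = 0: r = r^2 mod 23 = 10^2 = 8
  bit 3 = 0: r = r^2 mod 23 = 8^2 = 18
  -> s = B^a = 18

Answer: 16 5 18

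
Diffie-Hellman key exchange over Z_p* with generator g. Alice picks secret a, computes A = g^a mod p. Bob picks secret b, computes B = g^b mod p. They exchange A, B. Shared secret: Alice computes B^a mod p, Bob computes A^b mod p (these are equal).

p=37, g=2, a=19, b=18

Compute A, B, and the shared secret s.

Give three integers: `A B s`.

A = 2^19 mod 37  (bits of 19 = 10011)
  bit 0 = 1: r = r^2 * 2 mod 37 = 1^2 * 2 = 1*2 = 2
  bit 1 = 0: r = r^2 mod 37 = 2^2 = 4
  bit 2 = 0: r = r^2 mod 37 = 4^2 = 16
  bit 3 = 1: r = r^2 * 2 mod 37 = 16^2 * 2 = 34*2 = 31
  bit 4 = 1: r = r^2 * 2 mod 37 = 31^2 * 2 = 36*2 = 35
  -> A = 35
B = 2^18 mod 37  (bits of 18 = 10010)
  bit 0 = 1: r = r^2 * 2 mod 37 = 1^2 * 2 = 1*2 = 2
  bit 1 = 0: r = r^2 mod 37 = 2^2 = 4
  bit 2 = 0: r = r^2 mod 37 = 4^2 = 16
  bit 3 = 1: r = r^2 * 2 mod 37 = 16^2 * 2 = 34*2 = 31
  bit 4 = 0: r = r^2 mod 37 = 31^2 = 36
  -> B = 36
s = B^a = 36^19 mod 37  (bits of 19 = 10011)
  bit 0 = 1: r = r^2 * 36 mod 37 = 1^2 * 36 = 1*36 = 36
  bit 1 = 0: r = r^2 mod 37 = 36^2 = 1
  bit 2 = 0: r = r^2 mod 37 = 1^2 = 1
  bit 3 = 1: r = r^2 * 36 mod 37 = 1^2 * 36 = 1*36 = 36
  bit 4 = 1: r = r^2 * 36 mod 37 = 36^2 * 36 = 1*36 = 36
  -> s = B^a = 36

Answer: 35 36 36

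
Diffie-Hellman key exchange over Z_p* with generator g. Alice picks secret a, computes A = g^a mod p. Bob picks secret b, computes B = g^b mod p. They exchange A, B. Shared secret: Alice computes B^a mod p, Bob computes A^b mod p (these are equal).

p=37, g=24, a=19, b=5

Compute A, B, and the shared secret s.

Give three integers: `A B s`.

A = 24^19 mod 37  (bits of 19 = 10011)
  bit 0 = 1: r = r^2 * 24 mod 37 = 1^2 * 24 = 1*24 = 24
  bit 1 = 0: r = r^2 mod 37 = 24^2 = 21
  bit 2 = 0: r = r^2 mod 37 = 21^2 = 34
  bit 3 = 1: r = r^2 * 24 mod 37 = 34^2 * 24 = 9*24 = 31
  bit 4 = 1: r = r^2 * 24 mod 37 = 31^2 * 24 = 36*24 = 13
  -> A = 13
B = 24^5 mod 37  (bits of 5 = 101)
  bit 0 = 1: r = r^2 * 24 mod 37 = 1^2 * 24 = 1*24 = 24
  bit 1 = 0: r = r^2 mod 37 = 24^2 = 21
  bit 2 = 1: r = r^2 * 24 mod 37 = 21^2 * 24 = 34*24 = 2
  -> B = 2
s = B^a = 2^19 mod 37  (bits of 19 = 10011)
  bit 0 = 1: r = r^2 * 2 mod 37 = 1^2 * 2 = 1*2 = 2
  bit 1 = 0: r = r^2 mod 37 = 2^2 = 4
  bit 2 = 0: r = r^2 mod 37 = 4^2 = 16
  bit 3 = 1: r = r^2 * 2 mod 37 = 16^2 * 2 = 34*2 = 31
  bit 4 = 1: r = r^2 * 2 mod 37 = 31^2 * 2 = 36*2 = 35
  -> s = B^a = 35

Answer: 13 2 35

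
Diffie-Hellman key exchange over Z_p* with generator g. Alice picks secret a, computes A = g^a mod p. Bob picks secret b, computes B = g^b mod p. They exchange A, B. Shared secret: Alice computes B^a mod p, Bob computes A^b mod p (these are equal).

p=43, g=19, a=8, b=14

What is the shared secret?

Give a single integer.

Answer: 6

Derivation:
A = 19^8 mod 43  (bits of 8 = 1000)
  bit 0 = 1: r = r^2 * 19 mod 43 = 1^2 * 19 = 1*19 = 19
  bit 1 = 0: r = r^2 mod 43 = 19^2 = 17
  bit 2 = 0: r = r^2 mod 43 = 17^2 = 31
  bit 3 = 0: r = r^2 mod 43 = 31^2 = 15
  -> A = 15
B = 19^14 mod 43  (bits of 14 = 1110)
  bit 0 = 1: r = r^2 * 19 mod 43 = 1^2 * 19 = 1*19 = 19
  bit 1 = 1: r = r^2 * 19 mod 43 = 19^2 * 19 = 17*19 = 22
  bit 2 = 1: r = r^2 * 19 mod 43 = 22^2 * 19 = 11*19 = 37
  bit 3 = 0: r = r^2 mod 43 = 37^2 = 36
  -> B = 36
s = B^a = 36^8 mod 43  (bits of 8 = 1000)
  bit 0 = 1: r = r^2 * 36 mod 43 = 1^2 * 36 = 1*36 = 36
  bit 1 = 0: r = r^2 mod 43 = 36^2 = 6
  bit 2 = 0: r = r^2 mod 43 = 6^2 = 36
  bit 3 = 0: r = r^2 mod 43 = 36^2 = 6
  -> s = B^a = 6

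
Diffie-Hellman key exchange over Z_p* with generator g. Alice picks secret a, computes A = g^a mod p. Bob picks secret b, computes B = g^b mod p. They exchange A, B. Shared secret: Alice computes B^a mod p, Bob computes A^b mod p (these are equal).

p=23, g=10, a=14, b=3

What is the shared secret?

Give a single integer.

A = 10^14 mod 23  (bits of 14 = 1110)
  bit 0 = 1: r = r^2 * 10 mod 23 = 1^2 * 10 = 1*10 = 10
  bit 1 = 1: r = r^2 * 10 mod 23 = 10^2 * 10 = 8*10 = 11
  bit 2 = 1: r = r^2 * 10 mod 23 = 11^2 * 10 = 6*10 = 14
  bit 3 = 0: r = r^2 mod 23 = 14^2 = 12
  -> A = 12
B = 10^3 mod 23  (bits of 3 = 11)
  bit 0 = 1: r = r^2 * 10 mod 23 = 1^2 * 10 = 1*10 = 10
  bit 1 = 1: r = r^2 * 10 mod 23 = 10^2 * 10 = 8*10 = 11
  -> B = 11
s = B^a = 11^14 mod 23  (bits of 14 = 1110)
  bit 0 = 1: r = r^2 * 11 mod 23 = 1^2 * 11 = 1*11 = 11
  bit 1 = 1: r = r^2 * 11 mod 23 = 11^2 * 11 = 6*11 = 20
  bit 2 = 1: r = r^2 * 11 mod 23 = 20^2 * 11 = 9*11 = 7
  bit 3 = 0: r = r^2 mod 23 = 7^2 = 3
  -> s = B^a = 3

Answer: 3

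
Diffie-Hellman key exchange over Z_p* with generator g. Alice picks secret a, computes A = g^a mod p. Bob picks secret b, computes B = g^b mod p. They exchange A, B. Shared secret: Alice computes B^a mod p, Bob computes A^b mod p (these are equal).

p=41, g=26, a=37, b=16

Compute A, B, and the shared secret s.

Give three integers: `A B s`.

A = 26^37 mod 41  (bits of 37 = 100101)
  bit 0 = 1: r = r^2 * 26 mod 41 = 1^2 * 26 = 1*26 = 26
  bit 1 = 0: r = r^2 mod 41 = 26^2 = 20
  bit 2 = 0: r = r^2 mod 41 = 20^2 = 31
  bit 3 = 1: r = r^2 * 26 mod 41 = 31^2 * 26 = 18*26 = 17
  bit 4 = 0: r = r^2 mod 41 = 17^2 = 2
  bit 5 = 1: r = r^2 * 26 mod 41 = 2^2 * 26 = 4*26 = 22
  -> A = 22
B = 26^16 mod 41  (bits of 16 = 10000)
  bit 0 = 1: r = r^2 * 26 mod 41 = 1^2 * 26 = 1*26 = 26
  bit 1 = 0: r = r^2 mod 41 = 26^2 = 20
  bit 2 = 0: r = r^2 mod 41 = 20^2 = 31
  bit 3 = 0: r = r^2 mod 41 = 31^2 = 18
  bit 4 = 0: r = r^2 mod 41 = 18^2 = 37
  -> B = 37
s = B^a = 37^37 mod 41  (bits of 37 = 100101)
  bit 0 = 1: r = r^2 * 37 mod 41 = 1^2 * 37 = 1*37 = 37
  bit 1 = 0: r = r^2 mod 41 = 37^2 = 16
  bit 2 = 0: r = r^2 mod 41 = 16^2 = 10
  bit 3 = 1: r = r^2 * 37 mod 41 = 10^2 * 37 = 18*37 = 10
  bit 4 = 0: r = r^2 mod 41 = 10^2 = 18
  bit 5 = 1: r = r^2 * 37 mod 41 = 18^2 * 37 = 37*37 = 16
  -> s = B^a = 16

Answer: 22 37 16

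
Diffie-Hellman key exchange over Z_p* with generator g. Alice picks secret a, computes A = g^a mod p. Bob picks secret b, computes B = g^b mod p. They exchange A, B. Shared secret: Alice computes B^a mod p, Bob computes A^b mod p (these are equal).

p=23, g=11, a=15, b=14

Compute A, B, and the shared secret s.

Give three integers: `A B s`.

A = 11^15 mod 23  (bits of 15 = 1111)
  bit 0 = 1: r = r^2 * 11 mod 23 = 1^2 * 11 = 1*11 = 11
  bit 1 = 1: r = r^2 * 11 mod 23 = 11^2 * 11 = 6*11 = 20
  bit 2 = 1: r = r^2 * 11 mod 23 = 20^2 * 11 = 9*11 = 7
  bit 3 = 1: r = r^2 * 11 mod 23 = 7^2 * 11 = 3*11 = 10
  -> A = 10
B = 11^14 mod 23  (bits of 14 = 1110)
  bit 0 = 1: r = r^2 * 11 mod 23 = 1^2 * 11 = 1*11 = 11
  bit 1 = 1: r = r^2 * 11 mod 23 = 11^2 * 11 = 6*11 = 20
  bit 2 = 1: r = r^2 * 11 mod 23 = 20^2 * 11 = 9*11 = 7
  bit 3 = 0: r = r^2 mod 23 = 7^2 = 3
  -> B = 3
s = B^a = 3^15 mod 23  (bits of 15 = 1111)
  bit 0 = 1: r = r^2 * 3 mod 23 = 1^2 * 3 = 1*3 = 3
  bit 1 = 1: r = r^2 * 3 mod 23 = 3^2 * 3 = 9*3 = 4
  bit 2 = 1: r = r^2 * 3 mod 23 = 4^2 * 3 = 16*3 = 2
  bit 3 = 1: r = r^2 * 3 mod 23 = 2^2 * 3 = 4*3 = 12
  -> s = B^a = 12

Answer: 10 3 12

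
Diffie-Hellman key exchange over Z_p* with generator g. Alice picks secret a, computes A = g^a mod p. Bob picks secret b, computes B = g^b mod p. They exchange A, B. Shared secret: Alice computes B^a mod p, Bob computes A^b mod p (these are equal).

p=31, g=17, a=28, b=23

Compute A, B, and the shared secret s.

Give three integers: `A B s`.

Answer: 28 13 20

Derivation:
A = 17^28 mod 31  (bits of 28 = 11100)
  bit 0 = 1: r = r^2 * 17 mod 31 = 1^2 * 17 = 1*17 = 17
  bit 1 = 1: r = r^2 * 17 mod 31 = 17^2 * 17 = 10*17 = 15
  bit 2 = 1: r = r^2 * 17 mod 31 = 15^2 * 17 = 8*17 = 12
  bit 3 = 0: r = r^2 mod 31 = 12^2 = 20
  bit 4 = 0: r = r^2 mod 31 = 20^2 = 28
  -> A = 28
B = 17^23 mod 31  (bits of 23 = 10111)
  bit 0 = 1: r = r^2 * 17 mod 31 = 1^2 * 17 = 1*17 = 17
  bit 1 = 0: r = r^2 mod 31 = 17^2 = 10
  bit 2 = 1: r = r^2 * 17 mod 31 = 10^2 * 17 = 7*17 = 26
  bit 3 = 1: r = r^2 * 17 mod 31 = 26^2 * 17 = 25*17 = 22
  bit 4 = 1: r = r^2 * 17 mod 31 = 22^2 * 17 = 19*17 = 13
  -> B = 13
s = B^a = 13^28 mod 31  (bits of 28 = 11100)
  bit 0 = 1: r = r^2 * 13 mod 31 = 1^2 * 13 = 1*13 = 13
  bit 1 = 1: r = r^2 * 13 mod 31 = 13^2 * 13 = 14*13 = 27
  bit 2 = 1: r = r^2 * 13 mod 31 = 27^2 * 13 = 16*13 = 22
  bit 3 = 0: r = r^2 mod 31 = 22^2 = 19
  bit 4 = 0: r = r^2 mod 31 = 19^2 = 20
  -> s = B^a = 20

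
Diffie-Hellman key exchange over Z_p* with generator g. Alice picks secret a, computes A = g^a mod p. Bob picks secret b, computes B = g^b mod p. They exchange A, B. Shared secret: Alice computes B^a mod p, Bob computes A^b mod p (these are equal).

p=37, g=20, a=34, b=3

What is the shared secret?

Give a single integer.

Answer: 11

Derivation:
A = 20^34 mod 37  (bits of 34 = 100010)
  bit 0 = 1: r = r^2 * 20 mod 37 = 1^2 * 20 = 1*20 = 20
  bit 1 = 0: r = r^2 mod 37 = 20^2 = 30
  bit 2 = 0: r = r^2 mod 37 = 30^2 = 12
  bit 3 = 0: r = r^2 mod 37 = 12^2 = 33
  bit 4 = 1: r = r^2 * 20 mod 37 = 33^2 * 20 = 16*20 = 24
  bit 5 = 0: r = r^2 mod 37 = 24^2 = 21
  -> A = 21
B = 20^3 mod 37  (bits of 3 = 11)
  bit 0 = 1: r = r^2 * 20 mod 37 = 1^2 * 20 = 1*20 = 20
  bit 1 = 1: r = r^2 * 20 mod 37 = 20^2 * 20 = 30*20 = 8
  -> B = 8
s = B^a = 8^34 mod 37  (bits of 34 = 100010)
  bit 0 = 1: r = r^2 * 8 mod 37 = 1^2 * 8 = 1*8 = 8
  bit 1 = 0: r = r^2 mod 37 = 8^2 = 27
  bit 2 = 0: r = r^2 mod 37 = 27^2 = 26
  bit 3 = 0: r = r^2 mod 37 = 26^2 = 10
  bit 4 = 1: r = r^2 * 8 mod 37 = 10^2 * 8 = 26*8 = 23
  bit 5 = 0: r = r^2 mod 37 = 23^2 = 11
  -> s = B^a = 11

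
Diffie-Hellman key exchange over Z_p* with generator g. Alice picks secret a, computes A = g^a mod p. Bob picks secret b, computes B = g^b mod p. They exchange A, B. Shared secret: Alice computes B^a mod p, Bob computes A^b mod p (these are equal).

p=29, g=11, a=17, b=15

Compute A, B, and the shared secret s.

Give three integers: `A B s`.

A = 11^17 mod 29  (bits of 17 = 10001)
  bit 0 = 1: r = r^2 * 11 mod 29 = 1^2 * 11 = 1*11 = 11
  bit 1 = 0: r = r^2 mod 29 = 11^2 = 5
  bit 2 = 0: r = r^2 mod 29 = 5^2 = 25
  bit 3 = 0: r = r^2 mod 29 = 25^2 = 16
  bit 4 = 1: r = r^2 * 11 mod 29 = 16^2 * 11 = 24*11 = 3
  -> A = 3
B = 11^15 mod 29  (bits of 15 = 1111)
  bit 0 = 1: r = r^2 * 11 mod 29 = 1^2 * 11 = 1*11 = 11
  bit 1 = 1: r = r^2 * 11 mod 29 = 11^2 * 11 = 5*11 = 26
  bit 2 = 1: r = r^2 * 11 mod 29 = 26^2 * 11 = 9*11 = 12
  bit 3 = 1: r = r^2 * 11 mod 29 = 12^2 * 11 = 28*11 = 18
  -> B = 18
s = B^a = 18^17 mod 29  (bits of 17 = 10001)
  bit 0 = 1: r = r^2 * 18 mod 29 = 1^2 * 18 = 1*18 = 18
  bit 1 = 0: r = r^2 mod 29 = 18^2 = 5
  bit 2 = 0: r = r^2 mod 29 = 5^2 = 25
  bit 3 = 0: r = r^2 mod 29 = 25^2 = 16
  bit 4 = 1: r = r^2 * 18 mod 29 = 16^2 * 18 = 24*18 = 26
  -> s = B^a = 26

Answer: 3 18 26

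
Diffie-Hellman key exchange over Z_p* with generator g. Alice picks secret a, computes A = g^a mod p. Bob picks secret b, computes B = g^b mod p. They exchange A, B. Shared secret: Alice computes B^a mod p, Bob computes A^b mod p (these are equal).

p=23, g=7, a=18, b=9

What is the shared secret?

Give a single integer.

A = 7^18 mod 23  (bits of 18 = 10010)
  bit 0 = 1: r = r^2 * 7 mod 23 = 1^2 * 7 = 1*7 = 7
  bit 1 = 0: r = r^2 mod 23 = 7^2 = 3
  bit 2 = 0: r = r^2 mod 23 = 3^2 = 9
  bit 3 = 1: r = r^2 * 7 mod 23 = 9^2 * 7 = 12*7 = 15
  bit 4 = 0: r = r^2 mod 23 = 15^2 = 18
  -> A = 18
B = 7^9 mod 23  (bits of 9 = 1001)
  bit 0 = 1: r = r^2 * 7 mod 23 = 1^2 * 7 = 1*7 = 7
  bit 1 = 0: r = r^2 mod 23 = 7^2 = 3
  bit 2 = 0: r = r^2 mod 23 = 3^2 = 9
  bit 3 = 1: r = r^2 * 7 mod 23 = 9^2 * 7 = 12*7 = 15
  -> B = 15
s = B^a = 15^18 mod 23  (bits of 18 = 10010)
  bit 0 = 1: r = r^2 * 15 mod 23 = 1^2 * 15 = 1*15 = 15
  bit 1 = 0: r = r^2 mod 23 = 15^2 = 18
  bit 2 = 0: r = r^2 mod 23 = 18^2 = 2
  bit 3 = 1: r = r^2 * 15 mod 23 = 2^2 * 15 = 4*15 = 14
  bit 4 = 0: r = r^2 mod 23 = 14^2 = 12
  -> s = B^a = 12

Answer: 12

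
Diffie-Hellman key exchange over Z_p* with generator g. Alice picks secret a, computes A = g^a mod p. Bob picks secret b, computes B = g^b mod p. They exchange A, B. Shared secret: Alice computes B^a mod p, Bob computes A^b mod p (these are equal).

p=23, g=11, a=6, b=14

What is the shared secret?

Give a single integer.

Answer: 16

Derivation:
A = 11^6 mod 23  (bits of 6 = 110)
  bit 0 = 1: r = r^2 * 11 mod 23 = 1^2 * 11 = 1*11 = 11
  bit 1 = 1: r = r^2 * 11 mod 23 = 11^2 * 11 = 6*11 = 20
  bit 2 = 0: r = r^2 mod 23 = 20^2 = 9
  -> A = 9
B = 11^14 mod 23  (bits of 14 = 1110)
  bit 0 = 1: r = r^2 * 11 mod 23 = 1^2 * 11 = 1*11 = 11
  bit 1 = 1: r = r^2 * 11 mod 23 = 11^2 * 11 = 6*11 = 20
  bit 2 = 1: r = r^2 * 11 mod 23 = 20^2 * 11 = 9*11 = 7
  bit 3 = 0: r = r^2 mod 23 = 7^2 = 3
  -> B = 3
s = B^a = 3^6 mod 23  (bits of 6 = 110)
  bit 0 = 1: r = r^2 * 3 mod 23 = 1^2 * 3 = 1*3 = 3
  bit 1 = 1: r = r^2 * 3 mod 23 = 3^2 * 3 = 9*3 = 4
  bit 2 = 0: r = r^2 mod 23 = 4^2 = 16
  -> s = B^a = 16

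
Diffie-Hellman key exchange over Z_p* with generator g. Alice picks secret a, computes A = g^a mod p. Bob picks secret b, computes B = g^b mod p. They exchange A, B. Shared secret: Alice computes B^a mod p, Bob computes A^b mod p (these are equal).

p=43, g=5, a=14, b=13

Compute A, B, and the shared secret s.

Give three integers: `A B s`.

A = 5^14 mod 43  (bits of 14 = 1110)
  bit 0 = 1: r = r^2 * 5 mod 43 = 1^2 * 5 = 1*5 = 5
  bit 1 = 1: r = r^2 * 5 mod 43 = 5^2 * 5 = 25*5 = 39
  bit 2 = 1: r = r^2 * 5 mod 43 = 39^2 * 5 = 16*5 = 37
  bit 3 = 0: r = r^2 mod 43 = 37^2 = 36
  -> A = 36
B = 5^13 mod 43  (bits of 13 = 1101)
  bit 0 = 1: r = r^2 * 5 mod 43 = 1^2 * 5 = 1*5 = 5
  bit 1 = 1: r = r^2 * 5 mod 43 = 5^2 * 5 = 25*5 = 39
  bit 2 = 0: r = r^2 mod 43 = 39^2 = 16
  bit 3 = 1: r = r^2 * 5 mod 43 = 16^2 * 5 = 41*5 = 33
  -> B = 33
s = B^a = 33^14 mod 43  (bits of 14 = 1110)
  bit 0 = 1: r = r^2 * 33 mod 43 = 1^2 * 33 = 1*33 = 33
  bit 1 = 1: r = r^2 * 33 mod 43 = 33^2 * 33 = 14*33 = 32
  bit 2 = 1: r = r^2 * 33 mod 43 = 32^2 * 33 = 35*33 = 37
  bit 3 = 0: r = r^2 mod 43 = 37^2 = 36
  -> s = B^a = 36

Answer: 36 33 36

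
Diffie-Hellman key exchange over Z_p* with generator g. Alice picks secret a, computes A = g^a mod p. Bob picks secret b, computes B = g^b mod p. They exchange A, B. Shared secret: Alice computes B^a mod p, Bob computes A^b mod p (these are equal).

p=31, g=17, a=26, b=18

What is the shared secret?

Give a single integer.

A = 17^26 mod 31  (bits of 26 = 11010)
  bit 0 = 1: r = r^2 * 17 mod 31 = 1^2 * 17 = 1*17 = 17
  bit 1 = 1: r = r^2 * 17 mod 31 = 17^2 * 17 = 10*17 = 15
  bit 2 = 0: r = r^2 mod 31 = 15^2 = 8
  bit 3 = 1: r = r^2 * 17 mod 31 = 8^2 * 17 = 2*17 = 3
  bit 4 = 0: r = r^2 mod 31 = 3^2 = 9
  -> A = 9
B = 17^18 mod 31  (bits of 18 = 10010)
  bit 0 = 1: r = r^2 * 17 mod 31 = 1^2 * 17 = 1*17 = 17
  bit 1 = 0: r = r^2 mod 31 = 17^2 = 10
  bit 2 = 0: r = r^2 mod 31 = 10^2 = 7
  bit 3 = 1: r = r^2 * 17 mod 31 = 7^2 * 17 = 18*17 = 27
  bit 4 = 0: r = r^2 mod 31 = 27^2 = 16
  -> B = 16
s = B^a = 16^26 mod 31  (bits of 26 = 11010)
  bit 0 = 1: r = r^2 * 16 mod 31 = 1^2 * 16 = 1*16 = 16
  bit 1 = 1: r = r^2 * 16 mod 31 = 16^2 * 16 = 8*16 = 4
  bit 2 = 0: r = r^2 mod 31 = 4^2 = 16
  bit 3 = 1: r = r^2 * 16 mod 31 = 16^2 * 16 = 8*16 = 4
  bit 4 = 0: r = r^2 mod 31 = 4^2 = 16
  -> s = B^a = 16

Answer: 16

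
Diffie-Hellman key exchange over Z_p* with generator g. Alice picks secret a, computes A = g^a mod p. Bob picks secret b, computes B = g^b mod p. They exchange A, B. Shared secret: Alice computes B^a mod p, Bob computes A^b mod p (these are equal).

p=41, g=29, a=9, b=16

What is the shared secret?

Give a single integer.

Answer: 10

Derivation:
A = 29^9 mod 41  (bits of 9 = 1001)
  bit 0 = 1: r = r^2 * 29 mod 41 = 1^2 * 29 = 1*29 = 29
  bit 1 = 0: r = r^2 mod 41 = 29^2 = 21
  bit 2 = 0: r = r^2 mod 41 = 21^2 = 31
  bit 3 = 1: r = r^2 * 29 mod 41 = 31^2 * 29 = 18*29 = 30
  -> A = 30
B = 29^16 mod 41  (bits of 16 = 10000)
  bit 0 = 1: r = r^2 * 29 mod 41 = 1^2 * 29 = 1*29 = 29
  bit 1 = 0: r = r^2 mod 41 = 29^2 = 21
  bit 2 = 0: r = r^2 mod 41 = 21^2 = 31
  bit 3 = 0: r = r^2 mod 41 = 31^2 = 18
  bit 4 = 0: r = r^2 mod 41 = 18^2 = 37
  -> B = 37
s = B^a = 37^9 mod 41  (bits of 9 = 1001)
  bit 0 = 1: r = r^2 * 37 mod 41 = 1^2 * 37 = 1*37 = 37
  bit 1 = 0: r = r^2 mod 41 = 37^2 = 16
  bit 2 = 0: r = r^2 mod 41 = 16^2 = 10
  bit 3 = 1: r = r^2 * 37 mod 41 = 10^2 * 37 = 18*37 = 10
  -> s = B^a = 10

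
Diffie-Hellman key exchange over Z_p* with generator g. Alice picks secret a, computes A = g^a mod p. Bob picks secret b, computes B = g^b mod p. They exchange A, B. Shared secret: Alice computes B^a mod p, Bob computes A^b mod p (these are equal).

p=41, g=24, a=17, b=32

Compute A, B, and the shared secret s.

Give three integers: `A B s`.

Answer: 35 18 37

Derivation:
A = 24^17 mod 41  (bits of 17 = 10001)
  bit 0 = 1: r = r^2 * 24 mod 41 = 1^2 * 24 = 1*24 = 24
  bit 1 = 0: r = r^2 mod 41 = 24^2 = 2
  bit 2 = 0: r = r^2 mod 41 = 2^2 = 4
  bit 3 = 0: r = r^2 mod 41 = 4^2 = 16
  bit 4 = 1: r = r^2 * 24 mod 41 = 16^2 * 24 = 10*24 = 35
  -> A = 35
B = 24^32 mod 41  (bits of 32 = 100000)
  bit 0 = 1: r = r^2 * 24 mod 41 = 1^2 * 24 = 1*24 = 24
  bit 1 = 0: r = r^2 mod 41 = 24^2 = 2
  bit 2 = 0: r = r^2 mod 41 = 2^2 = 4
  bit 3 = 0: r = r^2 mod 41 = 4^2 = 16
  bit 4 = 0: r = r^2 mod 41 = 16^2 = 10
  bit 5 = 0: r = r^2 mod 41 = 10^2 = 18
  -> B = 18
s = B^a = 18^17 mod 41  (bits of 17 = 10001)
  bit 0 = 1: r = r^2 * 18 mod 41 = 1^2 * 18 = 1*18 = 18
  bit 1 = 0: r = r^2 mod 41 = 18^2 = 37
  bit 2 = 0: r = r^2 mod 41 = 37^2 = 16
  bit 3 = 0: r = r^2 mod 41 = 16^2 = 10
  bit 4 = 1: r = r^2 * 18 mod 41 = 10^2 * 18 = 18*18 = 37
  -> s = B^a = 37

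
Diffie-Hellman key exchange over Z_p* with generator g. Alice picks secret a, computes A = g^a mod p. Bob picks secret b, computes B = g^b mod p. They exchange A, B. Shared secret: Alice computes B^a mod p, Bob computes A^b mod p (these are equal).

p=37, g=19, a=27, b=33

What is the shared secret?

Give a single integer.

Answer: 31

Derivation:
A = 19^27 mod 37  (bits of 27 = 11011)
  bit 0 = 1: r = r^2 * 19 mod 37 = 1^2 * 19 = 1*19 = 19
  bit 1 = 1: r = r^2 * 19 mod 37 = 19^2 * 19 = 28*19 = 14
  bit 2 = 0: r = r^2 mod 37 = 14^2 = 11
  bit 3 = 1: r = r^2 * 19 mod 37 = 11^2 * 19 = 10*19 = 5
  bit 4 = 1: r = r^2 * 19 mod 37 = 5^2 * 19 = 25*19 = 31
  -> A = 31
B = 19^33 mod 37  (bits of 33 = 100001)
  bit 0 = 1: r = r^2 * 19 mod 37 = 1^2 * 19 = 1*19 = 19
  bit 1 = 0: r = r^2 mod 37 = 19^2 = 28
  bit 2 = 0: r = r^2 mod 37 = 28^2 = 7
  bit 3 = 0: r = r^2 mod 37 = 7^2 = 12
  bit 4 = 0: r = r^2 mod 37 = 12^2 = 33
  bit 5 = 1: r = r^2 * 19 mod 37 = 33^2 * 19 = 16*19 = 8
  -> B = 8
s = B^a = 8^27 mod 37  (bits of 27 = 11011)
  bit 0 = 1: r = r^2 * 8 mod 37 = 1^2 * 8 = 1*8 = 8
  bit 1 = 1: r = r^2 * 8 mod 37 = 8^2 * 8 = 27*8 = 31
  bit 2 = 0: r = r^2 mod 37 = 31^2 = 36
  bit 3 = 1: r = r^2 * 8 mod 37 = 36^2 * 8 = 1*8 = 8
  bit 4 = 1: r = r^2 * 8 mod 37 = 8^2 * 8 = 27*8 = 31
  -> s = B^a = 31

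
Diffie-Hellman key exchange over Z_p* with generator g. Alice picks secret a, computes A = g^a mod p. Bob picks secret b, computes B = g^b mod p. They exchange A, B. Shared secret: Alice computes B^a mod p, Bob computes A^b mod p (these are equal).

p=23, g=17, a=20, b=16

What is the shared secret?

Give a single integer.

Answer: 6

Derivation:
A = 17^20 mod 23  (bits of 20 = 10100)
  bit 0 = 1: r = r^2 * 17 mod 23 = 1^2 * 17 = 1*17 = 17
  bit 1 = 0: r = r^2 mod 23 = 17^2 = 13
  bit 2 = 1: r = r^2 * 17 mod 23 = 13^2 * 17 = 8*17 = 21
  bit 3 = 0: r = r^2 mod 23 = 21^2 = 4
  bit 4 = 0: r = r^2 mod 23 = 4^2 = 16
  -> A = 16
B = 17^16 mod 23  (bits of 16 = 10000)
  bit 0 = 1: r = r^2 * 17 mod 23 = 1^2 * 17 = 1*17 = 17
  bit 1 = 0: r = r^2 mod 23 = 17^2 = 13
  bit 2 = 0: r = r^2 mod 23 = 13^2 = 8
  bit 3 = 0: r = r^2 mod 23 = 8^2 = 18
  bit 4 = 0: r = r^2 mod 23 = 18^2 = 2
  -> B = 2
s = B^a = 2^20 mod 23  (bits of 20 = 10100)
  bit 0 = 1: r = r^2 * 2 mod 23 = 1^2 * 2 = 1*2 = 2
  bit 1 = 0: r = r^2 mod 23 = 2^2 = 4
  bit 2 = 1: r = r^2 * 2 mod 23 = 4^2 * 2 = 16*2 = 9
  bit 3 = 0: r = r^2 mod 23 = 9^2 = 12
  bit 4 = 0: r = r^2 mod 23 = 12^2 = 6
  -> s = B^a = 6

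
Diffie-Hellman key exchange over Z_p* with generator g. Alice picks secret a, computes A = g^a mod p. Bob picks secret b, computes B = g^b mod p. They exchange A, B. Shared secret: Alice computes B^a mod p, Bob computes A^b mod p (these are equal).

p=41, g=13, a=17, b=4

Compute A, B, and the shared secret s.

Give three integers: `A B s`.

A = 13^17 mod 41  (bits of 17 = 10001)
  bit 0 = 1: r = r^2 * 13 mod 41 = 1^2 * 13 = 1*13 = 13
  bit 1 = 0: r = r^2 mod 41 = 13^2 = 5
  bit 2 = 0: r = r^2 mod 41 = 5^2 = 25
  bit 3 = 0: r = r^2 mod 41 = 25^2 = 10
  bit 4 = 1: r = r^2 * 13 mod 41 = 10^2 * 13 = 18*13 = 29
  -> A = 29
B = 13^4 mod 41  (bits of 4 = 100)
  bit 0 = 1: r = r^2 * 13 mod 41 = 1^2 * 13 = 1*13 = 13
  bit 1 = 0: r = r^2 mod 41 = 13^2 = 5
  bit 2 = 0: r = r^2 mod 41 = 5^2 = 25
  -> B = 25
s = B^a = 25^17 mod 41  (bits of 17 = 10001)
  bit 0 = 1: r = r^2 * 25 mod 41 = 1^2 * 25 = 1*25 = 25
  bit 1 = 0: r = r^2 mod 41 = 25^2 = 10
  bit 2 = 0: r = r^2 mod 41 = 10^2 = 18
  bit 3 = 0: r = r^2 mod 41 = 18^2 = 37
  bit 4 = 1: r = r^2 * 25 mod 41 = 37^2 * 25 = 16*25 = 31
  -> s = B^a = 31

Answer: 29 25 31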